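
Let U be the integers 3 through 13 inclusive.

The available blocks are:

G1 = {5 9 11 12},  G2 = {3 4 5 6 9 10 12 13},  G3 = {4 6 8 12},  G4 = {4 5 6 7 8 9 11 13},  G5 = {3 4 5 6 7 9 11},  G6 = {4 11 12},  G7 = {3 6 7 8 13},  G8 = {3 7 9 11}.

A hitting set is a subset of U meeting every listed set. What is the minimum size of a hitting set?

The 2 elements {6, 11} hit every block.
The blocks G1, G7 are pairwise disjoint, so any hitting set needs a separate element for each — at least 2. Hence 2 is optimal.

2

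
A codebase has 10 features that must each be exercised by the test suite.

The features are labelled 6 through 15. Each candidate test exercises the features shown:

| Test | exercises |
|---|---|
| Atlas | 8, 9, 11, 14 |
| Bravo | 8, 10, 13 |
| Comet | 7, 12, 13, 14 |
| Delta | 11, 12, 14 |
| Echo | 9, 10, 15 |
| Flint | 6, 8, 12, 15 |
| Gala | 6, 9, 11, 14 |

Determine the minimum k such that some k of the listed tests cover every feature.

Atlas and Bravo and Comet and Flint together: Atlas ∪ Bravo ∪ Comet ∪ Flint = {6, 7, 8, 9, 10, 11, 12, 13, 14, 15} — every feature is covered.
No 3 of the 7 tests cover everything (all 35 combinations miss at least one feature), so 4 is optimal.

4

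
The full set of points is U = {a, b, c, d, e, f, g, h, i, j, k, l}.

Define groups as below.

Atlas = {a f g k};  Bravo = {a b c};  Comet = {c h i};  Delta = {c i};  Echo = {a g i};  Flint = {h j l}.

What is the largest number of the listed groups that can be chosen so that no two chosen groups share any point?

3

Atlas, Delta, Flint are pairwise disjoint (Atlas={a,f,g,k}; Delta={c,i}; Flint={h,j,l}).
Every remaining group overlaps one of these, and no 4 of the listed groups are pairwise disjoint, so 3 is the maximum.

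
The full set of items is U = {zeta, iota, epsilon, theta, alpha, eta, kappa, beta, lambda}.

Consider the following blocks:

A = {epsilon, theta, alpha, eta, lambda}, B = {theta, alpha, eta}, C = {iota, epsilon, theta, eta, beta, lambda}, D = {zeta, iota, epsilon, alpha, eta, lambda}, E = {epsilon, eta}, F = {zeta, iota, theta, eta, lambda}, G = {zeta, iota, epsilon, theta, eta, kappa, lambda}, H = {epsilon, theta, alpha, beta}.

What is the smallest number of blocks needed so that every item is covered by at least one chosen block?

2

Take {G, H}. Their union is {zeta, iota, epsilon, theta, alpha, eta, kappa, beta, lambda}, which is all 9 items.
No single block has all 9 items (the largest, G, has 7), so 2 is optimal.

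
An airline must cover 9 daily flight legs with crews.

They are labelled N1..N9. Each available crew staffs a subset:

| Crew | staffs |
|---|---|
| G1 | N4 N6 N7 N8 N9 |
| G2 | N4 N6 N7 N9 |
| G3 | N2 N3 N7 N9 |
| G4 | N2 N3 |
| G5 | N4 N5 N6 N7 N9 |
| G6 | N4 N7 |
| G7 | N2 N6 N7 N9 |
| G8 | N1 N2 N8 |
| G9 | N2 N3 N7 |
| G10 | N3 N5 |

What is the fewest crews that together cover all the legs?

Take {G5, G8, G9}. Their union is {N1, N2, N3, N4, N5, N6, N7, N8, N9}, which is all 9 legs.
Only G8 contains N1, so G8 is forced; the remaining 6 legs need at least 2 more crews (each remaining crew adds at most 5) — so at least 3 crews are needed, and 3 is optimal.

3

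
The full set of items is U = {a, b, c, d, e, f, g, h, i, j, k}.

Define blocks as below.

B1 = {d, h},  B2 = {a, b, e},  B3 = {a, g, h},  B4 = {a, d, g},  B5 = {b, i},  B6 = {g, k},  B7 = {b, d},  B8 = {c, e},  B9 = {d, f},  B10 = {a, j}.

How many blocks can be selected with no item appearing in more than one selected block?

5

B1, B5, B6, B8, B10 are pairwise disjoint (B1={d,h}; B5={b,i}; B6={g,k}; B8={c,e}; B10={a,j}).
Every remaining block overlaps one of these, and no 6 of the listed blocks are pairwise disjoint, so 5 is the maximum.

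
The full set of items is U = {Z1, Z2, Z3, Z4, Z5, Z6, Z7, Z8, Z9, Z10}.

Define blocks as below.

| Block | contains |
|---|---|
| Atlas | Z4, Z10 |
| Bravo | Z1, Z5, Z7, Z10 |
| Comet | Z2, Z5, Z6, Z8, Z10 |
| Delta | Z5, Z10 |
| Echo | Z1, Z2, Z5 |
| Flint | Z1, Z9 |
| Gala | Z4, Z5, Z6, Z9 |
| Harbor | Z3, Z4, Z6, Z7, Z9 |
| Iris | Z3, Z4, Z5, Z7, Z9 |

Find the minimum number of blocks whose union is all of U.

Take {Comet, Echo, Iris}. Their union is {Z1, Z2, Z3, Z4, Z5, Z6, Z7, Z8, Z9, Z10}, which is all 10 items.
Only Comet contains Z8, so Comet is forced; the remaining 5 items need at least 2 more blocks (each remaining block adds at most 4) — so at least 3 blocks are needed, and 3 is optimal.

3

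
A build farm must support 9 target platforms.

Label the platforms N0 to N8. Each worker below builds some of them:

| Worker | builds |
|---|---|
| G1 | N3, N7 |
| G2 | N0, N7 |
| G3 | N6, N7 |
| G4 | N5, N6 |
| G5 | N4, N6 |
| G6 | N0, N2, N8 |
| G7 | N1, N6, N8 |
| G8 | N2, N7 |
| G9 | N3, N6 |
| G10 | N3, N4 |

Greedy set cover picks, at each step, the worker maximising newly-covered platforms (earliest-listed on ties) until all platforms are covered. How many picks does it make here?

Greedy: pick G6 (covers 3 new) → pick G1 (covers 2 new) → pick G4 (covers 2 new) → pick G5 (covers 1 new) → pick G7 (covers 1 new). Total picks: 5.

5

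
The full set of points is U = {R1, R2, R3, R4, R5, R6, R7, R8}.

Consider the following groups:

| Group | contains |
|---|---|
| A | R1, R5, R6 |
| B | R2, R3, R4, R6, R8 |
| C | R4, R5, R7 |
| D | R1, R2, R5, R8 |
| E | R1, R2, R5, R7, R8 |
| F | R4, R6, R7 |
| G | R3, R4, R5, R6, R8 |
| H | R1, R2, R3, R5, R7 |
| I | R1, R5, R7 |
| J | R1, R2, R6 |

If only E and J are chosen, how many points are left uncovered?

2

Union of E, J = {R1, R2, R5, R6, R7, R8}.
Not covered: R3, R4 — 2 points.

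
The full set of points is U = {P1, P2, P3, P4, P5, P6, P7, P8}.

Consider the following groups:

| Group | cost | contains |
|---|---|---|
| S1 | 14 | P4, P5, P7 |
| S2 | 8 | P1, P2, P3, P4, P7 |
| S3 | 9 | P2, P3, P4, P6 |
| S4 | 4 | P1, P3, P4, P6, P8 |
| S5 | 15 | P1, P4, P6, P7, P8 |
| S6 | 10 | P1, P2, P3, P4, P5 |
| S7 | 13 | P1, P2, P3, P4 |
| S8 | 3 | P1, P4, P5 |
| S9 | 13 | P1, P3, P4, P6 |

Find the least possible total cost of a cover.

S2, S4, S8 together cover every point (S2 ∪ S4 ∪ S8 = {P1, P2, P3, P4, P5, P6, P7, P8}); total cost 8 + 4 + 3 = 15.
No covering selection has total cost below 15.

15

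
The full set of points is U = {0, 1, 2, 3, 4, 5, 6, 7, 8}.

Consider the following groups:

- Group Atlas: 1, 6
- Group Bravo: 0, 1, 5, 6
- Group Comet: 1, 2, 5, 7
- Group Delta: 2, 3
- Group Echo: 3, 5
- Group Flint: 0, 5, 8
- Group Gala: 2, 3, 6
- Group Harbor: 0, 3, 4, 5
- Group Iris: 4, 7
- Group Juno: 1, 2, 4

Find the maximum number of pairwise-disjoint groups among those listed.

Atlas, Delta, Flint, Iris are pairwise disjoint (Atlas={1,6}; Delta={2,3}; Flint={0,5,8}; Iris={4,7}).
Every remaining group overlaps one of these, and no 5 of the listed groups are pairwise disjoint, so 4 is the maximum.

4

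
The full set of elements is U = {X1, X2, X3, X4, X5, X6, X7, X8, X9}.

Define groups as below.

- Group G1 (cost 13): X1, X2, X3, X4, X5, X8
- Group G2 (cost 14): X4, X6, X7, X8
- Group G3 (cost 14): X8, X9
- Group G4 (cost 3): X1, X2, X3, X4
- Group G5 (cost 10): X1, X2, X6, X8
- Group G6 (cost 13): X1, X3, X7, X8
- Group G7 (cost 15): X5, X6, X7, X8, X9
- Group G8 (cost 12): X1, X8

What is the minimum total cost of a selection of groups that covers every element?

G4, G7 together cover every element (G4 ∪ G7 = {X1, X2, X3, X4, X5, X6, X7, X8, X9}); total cost 3 + 15 = 18.
No covering selection has total cost below 18.

18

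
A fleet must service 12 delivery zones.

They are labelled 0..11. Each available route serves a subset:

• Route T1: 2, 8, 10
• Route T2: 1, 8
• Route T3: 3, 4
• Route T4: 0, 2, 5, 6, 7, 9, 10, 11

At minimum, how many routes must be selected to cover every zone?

3

T2 and T3 and T4 together: T2 ∪ T3 ∪ T4 = {0, 1, 2, 3, 4, 5, 6, 7, 8, 9, 10, 11} — every zone is covered.
Only T4 contains 0, so T4 is forced; the remaining 4 zones need at least 2 more routes (each remaining route adds at most 2) — so at least 3 routes are needed, and 3 is optimal.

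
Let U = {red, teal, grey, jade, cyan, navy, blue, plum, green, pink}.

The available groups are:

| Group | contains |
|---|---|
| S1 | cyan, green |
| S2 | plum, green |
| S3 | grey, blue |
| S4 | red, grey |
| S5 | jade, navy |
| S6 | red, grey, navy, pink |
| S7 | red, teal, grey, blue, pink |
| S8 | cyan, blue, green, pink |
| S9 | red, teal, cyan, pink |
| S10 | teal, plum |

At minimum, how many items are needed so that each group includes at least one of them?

4

H = {teal, grey, navy, green} meets every group (each contains at least one member of H), and |H| = 4.
The groups S4, S5, S8, S10 are pairwise disjoint, so any hitting set needs a separate item for each — at least 4. Hence 4 is optimal.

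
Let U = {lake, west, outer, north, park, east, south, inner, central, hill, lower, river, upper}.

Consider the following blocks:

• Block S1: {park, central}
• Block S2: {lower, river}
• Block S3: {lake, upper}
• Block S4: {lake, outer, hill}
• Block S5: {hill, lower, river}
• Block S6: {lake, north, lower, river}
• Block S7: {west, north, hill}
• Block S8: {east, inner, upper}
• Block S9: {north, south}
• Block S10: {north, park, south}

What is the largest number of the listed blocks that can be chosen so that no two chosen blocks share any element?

S1, S2, S4, S8, S9 are pairwise disjoint (S1={park,central}; S2={lower,river}; S4={lake,outer,hill}; S8={east,inner,upper}; S9={north,south}).
Every remaining block overlaps one of these, and no 6 of the listed blocks are pairwise disjoint, so 5 is the maximum.

5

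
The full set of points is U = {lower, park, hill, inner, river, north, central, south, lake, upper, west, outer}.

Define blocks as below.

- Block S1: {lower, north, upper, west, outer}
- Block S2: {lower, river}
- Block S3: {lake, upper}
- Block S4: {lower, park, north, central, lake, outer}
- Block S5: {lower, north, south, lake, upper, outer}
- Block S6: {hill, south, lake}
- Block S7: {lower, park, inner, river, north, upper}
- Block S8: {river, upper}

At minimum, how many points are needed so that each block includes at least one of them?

3

The 3 points {lower, hill, upper} hit every block.
No choice of 2 points meets every block, so 3 is the minimum.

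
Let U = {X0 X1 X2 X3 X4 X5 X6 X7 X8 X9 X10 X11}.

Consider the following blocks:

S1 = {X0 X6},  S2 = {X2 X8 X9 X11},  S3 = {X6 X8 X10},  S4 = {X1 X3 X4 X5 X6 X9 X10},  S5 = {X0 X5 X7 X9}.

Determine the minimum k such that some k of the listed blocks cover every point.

3

S2, S4, and S5 cover everything between them: the union {X0, X1, X2, X3, X4, X5, X6, X7, X8, X9, X10, X11} is all of U.
Only S4 contains X1, so S4 is forced; the remaining 5 points need at least 2 more blocks (each remaining block adds at most 3) — so at least 3 blocks are needed, and 3 is optimal.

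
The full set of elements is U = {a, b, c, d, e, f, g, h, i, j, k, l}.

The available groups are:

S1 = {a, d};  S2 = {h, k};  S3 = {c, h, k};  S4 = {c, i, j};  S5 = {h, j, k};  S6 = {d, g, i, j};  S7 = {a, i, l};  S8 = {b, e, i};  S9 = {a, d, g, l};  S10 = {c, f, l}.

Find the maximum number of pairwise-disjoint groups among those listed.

4

S1, S2, S8, S10 are pairwise disjoint (S1={a,d}; S2={h,k}; S8={b,e,i}; S10={c,f,l}).
Every remaining group overlaps one of these, and no 5 of the listed groups are pairwise disjoint, so 4 is the maximum.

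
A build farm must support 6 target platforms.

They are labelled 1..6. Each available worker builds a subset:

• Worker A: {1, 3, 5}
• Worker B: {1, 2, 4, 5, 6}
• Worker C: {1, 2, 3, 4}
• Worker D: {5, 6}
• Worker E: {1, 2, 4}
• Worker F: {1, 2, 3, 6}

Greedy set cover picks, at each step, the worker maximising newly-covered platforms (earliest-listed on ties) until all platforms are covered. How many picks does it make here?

2

Greedy: pick B (covers 5 new) → pick A (covers 1 new). Total picks: 2.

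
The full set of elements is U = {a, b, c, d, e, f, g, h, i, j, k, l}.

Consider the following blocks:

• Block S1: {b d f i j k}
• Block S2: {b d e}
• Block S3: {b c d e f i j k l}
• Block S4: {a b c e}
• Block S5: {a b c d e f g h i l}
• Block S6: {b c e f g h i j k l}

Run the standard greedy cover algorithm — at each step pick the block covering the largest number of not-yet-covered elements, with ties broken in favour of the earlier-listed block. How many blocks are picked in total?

2

Greedy: pick S5 (covers 10 new) → pick S1 (covers 2 new). Total picks: 2.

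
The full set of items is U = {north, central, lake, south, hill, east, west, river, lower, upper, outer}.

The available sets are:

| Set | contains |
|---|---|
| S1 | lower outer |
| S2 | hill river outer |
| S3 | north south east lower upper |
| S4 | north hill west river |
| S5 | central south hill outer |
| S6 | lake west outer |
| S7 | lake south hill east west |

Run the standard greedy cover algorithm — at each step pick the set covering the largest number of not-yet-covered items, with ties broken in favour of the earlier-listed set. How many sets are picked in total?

4

Greedy: pick S3 (covers 5 new) → pick S2 (covers 3 new) → pick S6 (covers 2 new) → pick S5 (covers 1 new). Total picks: 4.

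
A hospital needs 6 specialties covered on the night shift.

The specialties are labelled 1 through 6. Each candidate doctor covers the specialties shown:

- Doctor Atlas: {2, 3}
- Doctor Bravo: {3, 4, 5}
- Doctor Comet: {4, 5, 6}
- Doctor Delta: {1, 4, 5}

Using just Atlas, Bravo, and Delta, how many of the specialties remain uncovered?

1

Union of Atlas, Bravo, Delta = {1, 2, 3, 4, 5}.
Not covered: 6 — 1 specialty.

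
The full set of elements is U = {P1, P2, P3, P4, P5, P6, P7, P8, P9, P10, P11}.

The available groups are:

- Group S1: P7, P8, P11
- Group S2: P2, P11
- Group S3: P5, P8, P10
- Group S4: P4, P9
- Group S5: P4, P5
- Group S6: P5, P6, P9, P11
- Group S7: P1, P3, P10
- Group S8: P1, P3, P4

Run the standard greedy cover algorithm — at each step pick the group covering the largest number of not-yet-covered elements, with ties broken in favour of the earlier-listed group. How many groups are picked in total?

Greedy: pick S6 (covers 4 new) → pick S7 (covers 3 new) → pick S1 (covers 2 new) → pick S2 (covers 1 new) → pick S4 (covers 1 new). Total picks: 5.

5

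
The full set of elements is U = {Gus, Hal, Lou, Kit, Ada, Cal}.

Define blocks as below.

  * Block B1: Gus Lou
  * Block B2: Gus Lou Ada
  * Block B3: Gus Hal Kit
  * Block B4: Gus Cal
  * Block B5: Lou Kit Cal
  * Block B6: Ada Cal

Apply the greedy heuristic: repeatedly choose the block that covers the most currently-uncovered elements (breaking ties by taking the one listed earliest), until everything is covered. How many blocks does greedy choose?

3

Greedy: pick B2 (covers 3 new) → pick B3 (covers 2 new) → pick B4 (covers 1 new). Total picks: 3.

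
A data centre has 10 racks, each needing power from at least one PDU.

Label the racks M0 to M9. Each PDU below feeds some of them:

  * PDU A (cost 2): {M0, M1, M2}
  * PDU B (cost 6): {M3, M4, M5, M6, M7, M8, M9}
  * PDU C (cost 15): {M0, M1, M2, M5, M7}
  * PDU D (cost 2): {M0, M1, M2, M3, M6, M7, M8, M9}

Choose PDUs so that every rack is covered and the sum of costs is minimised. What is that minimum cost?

8

A, B together cover every rack (A ∪ B = {M0, M1, M2, M3, M4, M5, M6, M7, M8, M9}); total cost 2 + 6 = 8.
No covering selection has total cost below 8.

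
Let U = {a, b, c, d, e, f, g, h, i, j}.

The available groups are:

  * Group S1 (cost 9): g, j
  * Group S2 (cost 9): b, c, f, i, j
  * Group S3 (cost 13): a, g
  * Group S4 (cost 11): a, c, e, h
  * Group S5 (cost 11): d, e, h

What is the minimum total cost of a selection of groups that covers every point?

S2, S3, S5 together cover every point (S2 ∪ S3 ∪ S5 = {a, b, c, d, e, f, g, h, i, j}); total cost 9 + 13 + 11 = 33.
The greedy pick S2, S4, S1, S5 costs 40; no covering selection beats 33.

33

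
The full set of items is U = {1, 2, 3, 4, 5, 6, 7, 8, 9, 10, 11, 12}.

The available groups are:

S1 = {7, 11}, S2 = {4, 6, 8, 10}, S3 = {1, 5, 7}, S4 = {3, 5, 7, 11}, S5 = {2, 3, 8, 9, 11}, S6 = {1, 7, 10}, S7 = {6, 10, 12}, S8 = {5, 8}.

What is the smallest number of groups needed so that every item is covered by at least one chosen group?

4

S2, S3, S5, and S7 cover everything between them: the union {1, 2, 3, 4, 5, 6, 7, 8, 9, 10, 11, 12} is all of U.
Only S5 contains 2, so S5 is forced; the remaining 7 items need at least 3 more groups (each remaining group adds at most 3) — so at least 4 groups are needed, and 4 is optimal.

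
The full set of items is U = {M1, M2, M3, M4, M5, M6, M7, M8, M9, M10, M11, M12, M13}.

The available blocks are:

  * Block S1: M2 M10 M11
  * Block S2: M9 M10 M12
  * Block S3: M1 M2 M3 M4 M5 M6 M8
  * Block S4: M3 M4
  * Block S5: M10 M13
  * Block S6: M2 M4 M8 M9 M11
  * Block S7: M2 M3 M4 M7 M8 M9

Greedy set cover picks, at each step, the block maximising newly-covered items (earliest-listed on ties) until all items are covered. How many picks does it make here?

Greedy: pick S3 (covers 7 new) → pick S2 (covers 3 new) → pick S1 (covers 1 new) → pick S5 (covers 1 new) → pick S7 (covers 1 new). Total picks: 5.

5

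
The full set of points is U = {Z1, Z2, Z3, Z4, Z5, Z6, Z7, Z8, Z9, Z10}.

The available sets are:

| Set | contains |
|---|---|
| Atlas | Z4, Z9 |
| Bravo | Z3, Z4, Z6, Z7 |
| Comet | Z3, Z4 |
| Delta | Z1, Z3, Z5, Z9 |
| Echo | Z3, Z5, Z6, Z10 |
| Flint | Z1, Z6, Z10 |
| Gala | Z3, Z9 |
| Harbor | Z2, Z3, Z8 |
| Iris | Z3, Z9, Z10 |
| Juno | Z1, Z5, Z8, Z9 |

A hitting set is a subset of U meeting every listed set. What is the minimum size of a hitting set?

3

The 3 points {Z1, Z3, Z4} hit every set.
The sets Atlas, Flint, Harbor are pairwise disjoint, so any hitting set needs a separate point for each — at least 3. Hence 3 is optimal.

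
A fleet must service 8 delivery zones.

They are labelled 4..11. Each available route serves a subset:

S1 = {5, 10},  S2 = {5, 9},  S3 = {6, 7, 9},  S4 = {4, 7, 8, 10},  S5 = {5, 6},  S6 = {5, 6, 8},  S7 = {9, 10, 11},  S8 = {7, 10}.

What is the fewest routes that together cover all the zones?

3

S4 and S5 and S7 together: S4 ∪ S5 ∪ S7 = {4, 5, 6, 7, 8, 9, 10, 11} — every zone is covered.
Only S4 contains 4, so S4 is forced; the remaining 4 zones need at least 2 more routes (each remaining route adds at most 2) — so at least 3 routes are needed, and 3 is optimal.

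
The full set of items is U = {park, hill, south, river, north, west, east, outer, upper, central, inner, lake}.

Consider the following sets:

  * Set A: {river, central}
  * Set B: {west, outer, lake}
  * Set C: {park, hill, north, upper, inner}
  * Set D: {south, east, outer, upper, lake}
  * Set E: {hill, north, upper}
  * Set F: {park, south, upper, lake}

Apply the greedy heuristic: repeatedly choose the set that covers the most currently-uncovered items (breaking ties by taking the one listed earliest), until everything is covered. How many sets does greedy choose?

Greedy: pick C (covers 5 new) → pick D (covers 4 new) → pick A (covers 2 new) → pick B (covers 1 new). Total picks: 4.

4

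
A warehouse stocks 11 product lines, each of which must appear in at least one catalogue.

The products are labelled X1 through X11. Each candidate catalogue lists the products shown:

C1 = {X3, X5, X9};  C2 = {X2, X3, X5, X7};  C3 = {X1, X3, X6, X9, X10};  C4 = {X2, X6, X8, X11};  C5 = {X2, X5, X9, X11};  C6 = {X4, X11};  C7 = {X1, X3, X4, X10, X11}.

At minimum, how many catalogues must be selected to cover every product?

Take {C2, C3, C4, C6}. Their union is {X1, X2, X3, X4, X5, X6, X7, X8, X9, X10, X11}, which is all 11 products.
No 3 of the 7 catalogues cover everything (all 35 combinations miss at least one product), so 4 is optimal.

4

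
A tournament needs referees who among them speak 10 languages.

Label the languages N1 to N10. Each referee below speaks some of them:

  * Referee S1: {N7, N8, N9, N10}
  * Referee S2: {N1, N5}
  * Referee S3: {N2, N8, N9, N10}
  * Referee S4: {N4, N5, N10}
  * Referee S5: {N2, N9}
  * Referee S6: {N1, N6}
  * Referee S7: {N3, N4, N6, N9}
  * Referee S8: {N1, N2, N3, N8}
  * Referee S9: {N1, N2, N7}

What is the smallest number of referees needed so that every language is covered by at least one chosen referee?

Take {S1, S4, S7, S9}. Their union is {N1, N2, N3, N4, N5, N6, N7, N8, N9, N10}, which is all 10 languages.
No 3 of the 9 referees cover everything (all 84 combinations miss at least one language), so 4 is optimal.

4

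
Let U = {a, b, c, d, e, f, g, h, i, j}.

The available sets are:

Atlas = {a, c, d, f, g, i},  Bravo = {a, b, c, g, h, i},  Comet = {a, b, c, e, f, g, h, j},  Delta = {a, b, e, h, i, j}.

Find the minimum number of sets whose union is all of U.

Atlas and Comet cover everything between them: the union {a, b, c, d, e, f, g, h, i, j} is all of U.
No single set has all 10 points (the largest, Comet, has 8), so 2 is optimal.

2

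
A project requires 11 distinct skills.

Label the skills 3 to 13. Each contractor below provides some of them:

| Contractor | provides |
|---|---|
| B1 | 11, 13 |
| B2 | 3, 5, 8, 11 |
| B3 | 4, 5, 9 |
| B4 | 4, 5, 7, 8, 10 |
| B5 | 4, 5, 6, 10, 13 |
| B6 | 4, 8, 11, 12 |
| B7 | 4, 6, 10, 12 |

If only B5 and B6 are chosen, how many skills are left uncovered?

3

Union of B5, B6 = {4, 5, 6, 8, 10, 11, 12, 13}.
Not covered: 3, 7, 9 — 3 skills.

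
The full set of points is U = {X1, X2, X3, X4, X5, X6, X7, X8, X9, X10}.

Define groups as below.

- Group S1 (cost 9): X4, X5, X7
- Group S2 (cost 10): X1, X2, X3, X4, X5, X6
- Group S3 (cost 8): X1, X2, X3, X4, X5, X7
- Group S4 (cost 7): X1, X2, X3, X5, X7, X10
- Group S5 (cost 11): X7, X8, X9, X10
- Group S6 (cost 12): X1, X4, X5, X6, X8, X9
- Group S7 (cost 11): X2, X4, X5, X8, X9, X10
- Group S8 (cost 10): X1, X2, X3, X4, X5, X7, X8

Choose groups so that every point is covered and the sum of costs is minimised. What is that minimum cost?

19

S4, S6 together cover every point (S4 ∪ S6 = {X1, X2, X3, X4, X5, X6, X7, X8, X9, X10}); total cost 7 + 12 = 19.
No covering selection has total cost below 19.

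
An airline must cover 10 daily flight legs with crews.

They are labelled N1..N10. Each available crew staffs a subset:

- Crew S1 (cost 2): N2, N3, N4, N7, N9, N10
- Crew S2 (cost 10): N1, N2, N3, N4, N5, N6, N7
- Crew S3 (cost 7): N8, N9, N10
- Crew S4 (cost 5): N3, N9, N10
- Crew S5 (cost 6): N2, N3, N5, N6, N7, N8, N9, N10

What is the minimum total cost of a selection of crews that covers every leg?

16

S2, S5 together cover every leg (S2 ∪ S5 = {N1, N2, N3, N4, N5, N6, N7, N8, N9, N10}); total cost 10 + 6 = 16.
The greedy pick S1, S5, S2 costs 18; no covering selection beats 16.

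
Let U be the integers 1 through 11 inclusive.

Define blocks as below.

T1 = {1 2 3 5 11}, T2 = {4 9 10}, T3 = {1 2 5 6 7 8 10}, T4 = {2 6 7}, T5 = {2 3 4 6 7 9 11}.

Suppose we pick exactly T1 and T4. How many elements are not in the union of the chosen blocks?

4

Union of T1, T4 = {1, 2, 3, 5, 6, 7, 11}.
Not covered: 4, 8, 9, 10 — 4 elements.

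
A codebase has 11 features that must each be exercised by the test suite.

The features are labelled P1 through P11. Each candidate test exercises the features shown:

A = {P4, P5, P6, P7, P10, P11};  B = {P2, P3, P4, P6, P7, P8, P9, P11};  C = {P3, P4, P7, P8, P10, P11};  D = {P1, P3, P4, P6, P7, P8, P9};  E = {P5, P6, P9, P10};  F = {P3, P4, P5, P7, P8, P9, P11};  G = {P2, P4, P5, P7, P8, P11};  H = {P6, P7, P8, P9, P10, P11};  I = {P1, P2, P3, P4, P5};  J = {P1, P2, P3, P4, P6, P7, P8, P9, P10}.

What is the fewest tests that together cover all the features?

H and I together: H ∪ I = {P1, P2, P3, P4, P5, P6, P7, P8, P9, P10, P11} — every feature is covered.
No single test has all 11 features (the largest, J, has 9), so 2 is optimal.

2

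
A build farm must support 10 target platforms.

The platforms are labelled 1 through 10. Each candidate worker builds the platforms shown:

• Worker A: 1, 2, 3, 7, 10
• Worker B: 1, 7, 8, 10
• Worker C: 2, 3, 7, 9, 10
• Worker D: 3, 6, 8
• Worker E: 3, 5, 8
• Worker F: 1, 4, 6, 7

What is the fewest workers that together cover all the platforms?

3

Take {C, E, F}. Their union is {1, 2, 3, 4, 5, 6, 7, 8, 9, 10}, which is all 10 platforms.
Only F contains 4, so F is forced; the remaining 6 platforms need at least 2 more workers (each remaining worker adds at most 4) — so at least 3 workers are needed, and 3 is optimal.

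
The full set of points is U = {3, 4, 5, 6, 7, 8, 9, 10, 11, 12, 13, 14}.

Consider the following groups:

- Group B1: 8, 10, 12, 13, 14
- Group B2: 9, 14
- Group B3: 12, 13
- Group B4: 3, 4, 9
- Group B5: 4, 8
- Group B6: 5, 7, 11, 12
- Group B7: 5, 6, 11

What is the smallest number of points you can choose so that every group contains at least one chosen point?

Take H = {4, 11, 13, 14}. Each listed group contains at least one of these, so H is a hitting set of size 4.
The groups B2, B3, B5, B7 are pairwise disjoint, so any hitting set needs a separate point for each — at least 4. Hence 4 is optimal.

4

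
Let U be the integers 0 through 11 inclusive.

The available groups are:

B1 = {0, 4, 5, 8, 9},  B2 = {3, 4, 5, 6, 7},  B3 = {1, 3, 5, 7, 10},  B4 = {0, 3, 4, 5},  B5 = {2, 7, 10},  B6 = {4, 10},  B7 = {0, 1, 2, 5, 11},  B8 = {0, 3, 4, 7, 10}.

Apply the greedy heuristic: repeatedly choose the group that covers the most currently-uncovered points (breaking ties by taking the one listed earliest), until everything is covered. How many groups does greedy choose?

4

Greedy: pick B1 (covers 5 new) → pick B3 (covers 4 new) → pick B7 (covers 2 new) → pick B2 (covers 1 new). Total picks: 4.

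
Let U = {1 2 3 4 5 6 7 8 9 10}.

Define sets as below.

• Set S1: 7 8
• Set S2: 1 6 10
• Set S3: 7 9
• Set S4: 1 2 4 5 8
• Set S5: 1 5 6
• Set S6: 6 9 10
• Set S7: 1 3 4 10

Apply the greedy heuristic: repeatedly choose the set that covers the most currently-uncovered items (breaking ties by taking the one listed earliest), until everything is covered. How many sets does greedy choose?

4

Greedy: pick S4 (covers 5 new) → pick S6 (covers 3 new) → pick S1 (covers 1 new) → pick S7 (covers 1 new). Total picks: 4.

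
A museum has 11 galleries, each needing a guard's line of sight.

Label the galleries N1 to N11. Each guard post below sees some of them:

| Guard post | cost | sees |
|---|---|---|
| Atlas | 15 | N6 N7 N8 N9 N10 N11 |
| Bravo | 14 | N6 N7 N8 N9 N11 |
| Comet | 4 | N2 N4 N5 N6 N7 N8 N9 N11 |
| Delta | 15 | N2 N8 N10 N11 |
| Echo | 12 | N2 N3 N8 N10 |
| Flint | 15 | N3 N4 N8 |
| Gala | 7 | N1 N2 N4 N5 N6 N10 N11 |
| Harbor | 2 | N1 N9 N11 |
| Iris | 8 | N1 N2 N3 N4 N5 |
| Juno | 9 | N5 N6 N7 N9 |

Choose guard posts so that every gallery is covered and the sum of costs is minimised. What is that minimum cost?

18

Comet, Echo, Harbor together cover every gallery (Comet ∪ Echo ∪ Harbor = {N1, N2, N3, N4, N5, N6, N7, N8, N9, N10, N11}); total cost 4 + 12 + 2 = 18.
No covering selection has total cost below 18.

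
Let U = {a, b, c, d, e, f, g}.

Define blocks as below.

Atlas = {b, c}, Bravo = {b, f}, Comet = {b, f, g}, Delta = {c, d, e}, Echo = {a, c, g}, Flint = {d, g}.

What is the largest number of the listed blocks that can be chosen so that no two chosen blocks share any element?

Bravo, Echo are pairwise disjoint (Bravo={b,f}; Echo={a,c,g}).
Every remaining block overlaps one of these, and no 3 of the listed blocks are pairwise disjoint, so 2 is the maximum.

2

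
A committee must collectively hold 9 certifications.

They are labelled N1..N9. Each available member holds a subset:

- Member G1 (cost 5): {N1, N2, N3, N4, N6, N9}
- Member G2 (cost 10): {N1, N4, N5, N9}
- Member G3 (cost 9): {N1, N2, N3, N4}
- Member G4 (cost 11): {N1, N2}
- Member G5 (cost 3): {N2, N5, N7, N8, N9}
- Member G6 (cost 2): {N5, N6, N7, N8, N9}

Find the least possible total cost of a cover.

G1, G6 together cover every certification (G1 ∪ G6 = {N1, N2, N3, N4, N5, N6, N7, N8, N9}); total cost 5 + 2 = 7.
No covering selection has total cost below 7.

7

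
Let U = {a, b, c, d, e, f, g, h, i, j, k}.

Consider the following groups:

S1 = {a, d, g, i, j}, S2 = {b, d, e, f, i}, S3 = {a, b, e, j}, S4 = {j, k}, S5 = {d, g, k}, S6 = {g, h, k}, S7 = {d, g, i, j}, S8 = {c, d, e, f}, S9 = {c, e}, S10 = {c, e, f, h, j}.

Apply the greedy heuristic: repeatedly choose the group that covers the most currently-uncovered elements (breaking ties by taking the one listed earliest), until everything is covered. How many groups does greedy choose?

Greedy: pick S1 (covers 5 new) → pick S10 (covers 4 new) → pick S2 (covers 1 new) → pick S4 (covers 1 new). Total picks: 4.

4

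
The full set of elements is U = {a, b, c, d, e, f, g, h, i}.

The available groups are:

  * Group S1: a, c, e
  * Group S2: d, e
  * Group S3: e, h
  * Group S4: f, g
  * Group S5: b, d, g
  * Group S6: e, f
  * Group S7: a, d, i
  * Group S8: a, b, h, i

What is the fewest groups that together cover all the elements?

4

Take {S1, S4, S7, S8}. Their union is {a, b, c, d, e, f, g, h, i}, which is all 9 elements.
No 3 of the 8 groups cover everything (all 56 combinations miss at least one element), so 4 is optimal.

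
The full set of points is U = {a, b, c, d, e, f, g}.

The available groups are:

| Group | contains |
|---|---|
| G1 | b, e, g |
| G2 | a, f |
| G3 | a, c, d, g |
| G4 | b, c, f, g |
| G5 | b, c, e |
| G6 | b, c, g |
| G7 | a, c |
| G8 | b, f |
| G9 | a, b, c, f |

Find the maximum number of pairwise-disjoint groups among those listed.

G1, G7 are pairwise disjoint (G1={b,e,g}; G7={a,c}).
Every remaining group overlaps one of these, and no 3 of the listed groups are pairwise disjoint, so 2 is the maximum.

2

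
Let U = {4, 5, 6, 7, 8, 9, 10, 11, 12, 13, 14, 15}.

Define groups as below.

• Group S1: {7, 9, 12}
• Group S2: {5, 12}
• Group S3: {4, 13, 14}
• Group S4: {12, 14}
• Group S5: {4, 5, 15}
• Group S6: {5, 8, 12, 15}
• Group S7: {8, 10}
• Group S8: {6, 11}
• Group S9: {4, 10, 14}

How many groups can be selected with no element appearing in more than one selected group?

4

S2, S3, S7, S8 are pairwise disjoint (S2={5,12}; S3={4,13,14}; S7={8,10}; S8={6,11}).
Every remaining group overlaps one of these, and no 5 of the listed groups are pairwise disjoint, so 4 is the maximum.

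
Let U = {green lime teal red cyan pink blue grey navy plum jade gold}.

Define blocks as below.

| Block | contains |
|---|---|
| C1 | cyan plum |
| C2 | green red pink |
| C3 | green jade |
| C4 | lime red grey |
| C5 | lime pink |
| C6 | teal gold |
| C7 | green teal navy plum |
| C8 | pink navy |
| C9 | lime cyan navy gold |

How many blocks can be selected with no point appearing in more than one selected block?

5

C1, C3, C4, C6, C8 are pairwise disjoint (C1={cyan,plum}; C3={green,jade}; C4={lime,red,grey}; C6={teal,gold}; C8={pink,navy}).
Every remaining block overlaps one of these, and no 6 of the listed blocks are pairwise disjoint, so 5 is the maximum.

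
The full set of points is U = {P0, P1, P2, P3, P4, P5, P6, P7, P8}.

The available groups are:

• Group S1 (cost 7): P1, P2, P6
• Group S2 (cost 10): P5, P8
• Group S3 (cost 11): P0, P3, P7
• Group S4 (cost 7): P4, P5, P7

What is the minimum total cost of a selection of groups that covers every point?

35

S1, S2, S3, S4 together cover every point (S1 ∪ S2 ∪ S3 ∪ S4 = {P0, P1, P2, P3, P4, P5, P6, P7, P8}); total cost 7 + 10 + 11 + 7 = 35.
No covering selection has total cost below 35.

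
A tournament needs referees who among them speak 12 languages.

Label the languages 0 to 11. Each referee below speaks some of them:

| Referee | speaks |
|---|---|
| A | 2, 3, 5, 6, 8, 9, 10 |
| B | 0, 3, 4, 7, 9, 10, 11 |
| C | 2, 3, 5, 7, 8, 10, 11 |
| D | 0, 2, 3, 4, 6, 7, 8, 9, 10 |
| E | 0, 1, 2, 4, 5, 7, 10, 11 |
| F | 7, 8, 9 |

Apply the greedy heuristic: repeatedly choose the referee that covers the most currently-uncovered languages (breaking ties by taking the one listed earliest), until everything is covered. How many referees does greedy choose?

Greedy: pick D (covers 9 new) → pick E (covers 3 new). Total picks: 2.

2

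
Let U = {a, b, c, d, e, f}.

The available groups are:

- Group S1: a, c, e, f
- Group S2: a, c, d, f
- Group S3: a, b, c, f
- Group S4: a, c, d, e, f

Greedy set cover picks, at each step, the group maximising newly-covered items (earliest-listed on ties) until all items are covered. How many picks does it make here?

2

Greedy: pick S4 (covers 5 new) → pick S3 (covers 1 new). Total picks: 2.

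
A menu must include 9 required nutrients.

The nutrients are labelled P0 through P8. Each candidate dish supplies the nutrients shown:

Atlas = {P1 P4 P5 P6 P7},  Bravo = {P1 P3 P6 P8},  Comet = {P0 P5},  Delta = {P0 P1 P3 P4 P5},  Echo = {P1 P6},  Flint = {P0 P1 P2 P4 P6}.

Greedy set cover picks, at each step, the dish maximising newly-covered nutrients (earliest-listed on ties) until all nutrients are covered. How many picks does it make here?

Greedy: pick Atlas (covers 5 new) → pick Bravo (covers 2 new) → pick Flint (covers 2 new). Total picks: 3.

3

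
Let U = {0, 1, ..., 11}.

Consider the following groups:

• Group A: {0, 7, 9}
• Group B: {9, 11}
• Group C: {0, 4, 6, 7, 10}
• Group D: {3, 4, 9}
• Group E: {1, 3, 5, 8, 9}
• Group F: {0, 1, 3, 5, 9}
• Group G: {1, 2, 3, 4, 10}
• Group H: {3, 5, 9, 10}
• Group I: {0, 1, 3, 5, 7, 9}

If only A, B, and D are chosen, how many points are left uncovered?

Union of A, B, D = {0, 3, 4, 7, 9, 11}.
Not covered: 1, 2, 5, 6, 8, 10 — 6 points.

6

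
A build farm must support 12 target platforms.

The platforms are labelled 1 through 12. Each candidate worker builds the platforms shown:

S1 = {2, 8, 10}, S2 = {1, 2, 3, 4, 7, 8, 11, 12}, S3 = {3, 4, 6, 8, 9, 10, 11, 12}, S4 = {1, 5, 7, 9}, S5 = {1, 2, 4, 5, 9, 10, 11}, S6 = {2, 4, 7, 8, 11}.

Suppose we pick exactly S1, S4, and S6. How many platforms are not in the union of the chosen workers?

3

Union of S1, S4, S6 = {1, 2, 4, 5, 7, 8, 9, 10, 11}.
Not covered: 3, 6, 12 — 3 platforms.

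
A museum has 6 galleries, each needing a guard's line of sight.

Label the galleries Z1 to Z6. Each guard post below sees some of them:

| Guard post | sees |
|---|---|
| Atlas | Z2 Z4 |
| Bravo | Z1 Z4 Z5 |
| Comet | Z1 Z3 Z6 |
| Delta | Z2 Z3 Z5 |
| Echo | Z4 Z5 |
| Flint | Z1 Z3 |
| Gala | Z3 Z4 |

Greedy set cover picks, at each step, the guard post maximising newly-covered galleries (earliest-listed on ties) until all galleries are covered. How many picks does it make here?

Greedy: pick Bravo (covers 3 new) → pick Comet (covers 2 new) → pick Atlas (covers 1 new). Total picks: 3.

3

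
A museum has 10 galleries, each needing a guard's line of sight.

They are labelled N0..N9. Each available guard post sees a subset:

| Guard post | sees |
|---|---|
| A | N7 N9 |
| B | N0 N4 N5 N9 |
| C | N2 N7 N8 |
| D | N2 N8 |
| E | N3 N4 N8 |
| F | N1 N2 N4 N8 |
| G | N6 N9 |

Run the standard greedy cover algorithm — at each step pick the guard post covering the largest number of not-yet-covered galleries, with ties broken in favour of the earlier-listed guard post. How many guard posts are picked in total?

Greedy: pick B (covers 4 new) → pick C (covers 3 new) → pick E (covers 1 new) → pick F (covers 1 new) → pick G (covers 1 new). Total picks: 5.

5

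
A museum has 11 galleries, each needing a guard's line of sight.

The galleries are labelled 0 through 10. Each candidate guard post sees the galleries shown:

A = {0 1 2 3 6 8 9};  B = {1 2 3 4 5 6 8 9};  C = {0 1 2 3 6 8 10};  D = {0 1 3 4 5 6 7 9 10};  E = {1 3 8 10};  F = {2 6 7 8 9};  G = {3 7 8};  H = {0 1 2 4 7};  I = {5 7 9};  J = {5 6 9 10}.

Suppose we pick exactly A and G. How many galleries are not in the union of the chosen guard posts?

3

Union of A, G = {0, 1, 2, 3, 6, 7, 8, 9}.
Not covered: 4, 5, 10 — 3 galleries.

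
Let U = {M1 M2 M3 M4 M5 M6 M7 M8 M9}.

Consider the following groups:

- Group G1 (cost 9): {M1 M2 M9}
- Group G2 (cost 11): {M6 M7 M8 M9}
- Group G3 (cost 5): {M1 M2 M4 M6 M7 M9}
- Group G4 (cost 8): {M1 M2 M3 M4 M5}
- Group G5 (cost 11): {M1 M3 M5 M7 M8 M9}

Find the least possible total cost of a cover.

G3, G5 together cover every element (G3 ∪ G5 = {M1, M2, M3, M4, M5, M6, M7, M8, M9}); total cost 5 + 11 = 16.
No covering selection has total cost below 16.

16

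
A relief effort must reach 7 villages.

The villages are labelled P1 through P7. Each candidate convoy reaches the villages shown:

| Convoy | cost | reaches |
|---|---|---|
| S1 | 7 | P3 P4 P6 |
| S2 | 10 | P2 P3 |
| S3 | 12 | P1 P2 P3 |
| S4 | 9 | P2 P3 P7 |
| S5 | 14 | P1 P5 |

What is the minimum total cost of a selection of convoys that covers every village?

S1, S4, S5 together cover every village (S1 ∪ S4 ∪ S5 = {P1, P2, P3, P4, P5, P6, P7}); total cost 7 + 9 + 14 = 30.
No covering selection has total cost below 30.

30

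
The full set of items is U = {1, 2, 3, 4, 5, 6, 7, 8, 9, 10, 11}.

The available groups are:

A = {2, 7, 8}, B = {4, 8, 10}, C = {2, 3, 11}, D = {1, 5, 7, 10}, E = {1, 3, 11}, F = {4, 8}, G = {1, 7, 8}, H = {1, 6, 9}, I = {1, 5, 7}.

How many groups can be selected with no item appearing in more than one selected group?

C, D, F are pairwise disjoint (C={2,3,11}; D={1,5,7,10}; F={4,8}).
Every remaining group overlaps one of these, and no 4 of the listed groups are pairwise disjoint, so 3 is the maximum.

3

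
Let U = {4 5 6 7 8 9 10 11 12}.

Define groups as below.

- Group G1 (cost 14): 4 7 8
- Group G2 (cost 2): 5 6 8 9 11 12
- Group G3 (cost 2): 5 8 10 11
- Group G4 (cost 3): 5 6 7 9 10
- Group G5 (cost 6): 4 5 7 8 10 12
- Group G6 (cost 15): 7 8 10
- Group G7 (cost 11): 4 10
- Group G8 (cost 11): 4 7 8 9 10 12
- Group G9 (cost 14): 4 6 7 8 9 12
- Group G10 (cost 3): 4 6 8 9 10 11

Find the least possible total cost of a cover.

8

G2, G5 together cover every item (G2 ∪ G5 = {4, 5, 6, 7, 8, 9, 10, 11, 12}); total cost 2 + 6 = 8.
No covering selection has total cost below 8.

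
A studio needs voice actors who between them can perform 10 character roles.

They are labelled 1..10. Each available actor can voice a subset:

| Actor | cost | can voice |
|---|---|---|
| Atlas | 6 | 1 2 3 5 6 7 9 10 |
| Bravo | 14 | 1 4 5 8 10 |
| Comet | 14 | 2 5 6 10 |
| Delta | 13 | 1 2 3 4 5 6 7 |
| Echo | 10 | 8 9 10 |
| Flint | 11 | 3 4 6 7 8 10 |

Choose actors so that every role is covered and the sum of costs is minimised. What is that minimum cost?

17

Atlas, Flint together cover every role (Atlas ∪ Flint = {1, 2, 3, 4, 5, 6, 7, 8, 9, 10}); total cost 6 + 11 = 17.
No covering selection has total cost below 17.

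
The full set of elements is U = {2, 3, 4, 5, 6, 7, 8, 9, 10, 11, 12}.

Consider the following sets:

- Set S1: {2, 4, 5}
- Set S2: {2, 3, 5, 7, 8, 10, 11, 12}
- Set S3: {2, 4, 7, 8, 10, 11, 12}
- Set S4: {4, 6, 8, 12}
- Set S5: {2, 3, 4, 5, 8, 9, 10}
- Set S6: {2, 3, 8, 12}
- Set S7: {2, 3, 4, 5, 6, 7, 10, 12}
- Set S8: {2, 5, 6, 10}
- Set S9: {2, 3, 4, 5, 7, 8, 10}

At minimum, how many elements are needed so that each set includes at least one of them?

2

Take H = {2, 12}. Each listed set contains at least one of these, so H is a hitting set of size 2.
No single element lies in every set, so at least 2 are needed and 2 is optimal.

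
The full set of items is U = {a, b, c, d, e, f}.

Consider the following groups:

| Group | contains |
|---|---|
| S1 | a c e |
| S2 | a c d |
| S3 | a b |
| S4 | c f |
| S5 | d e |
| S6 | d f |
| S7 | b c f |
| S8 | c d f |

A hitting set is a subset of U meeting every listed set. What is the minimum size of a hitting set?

H = {a, e, f} meets every group (each contains at least one member of H), and |H| = 3.
The groups S3, S4, S5 are pairwise disjoint, so any hitting set needs a separate item for each — at least 3. Hence 3 is optimal.

3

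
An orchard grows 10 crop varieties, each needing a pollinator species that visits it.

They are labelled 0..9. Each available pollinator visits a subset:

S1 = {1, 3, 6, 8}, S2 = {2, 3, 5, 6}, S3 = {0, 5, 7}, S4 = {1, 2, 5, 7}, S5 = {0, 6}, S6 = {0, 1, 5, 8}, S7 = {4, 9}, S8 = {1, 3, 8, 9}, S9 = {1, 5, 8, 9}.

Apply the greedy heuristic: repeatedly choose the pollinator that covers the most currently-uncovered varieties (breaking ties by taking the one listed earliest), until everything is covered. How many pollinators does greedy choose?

Greedy: pick S1 (covers 4 new) → pick S3 (covers 3 new) → pick S7 (covers 2 new) → pick S2 (covers 1 new). Total picks: 4.

4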